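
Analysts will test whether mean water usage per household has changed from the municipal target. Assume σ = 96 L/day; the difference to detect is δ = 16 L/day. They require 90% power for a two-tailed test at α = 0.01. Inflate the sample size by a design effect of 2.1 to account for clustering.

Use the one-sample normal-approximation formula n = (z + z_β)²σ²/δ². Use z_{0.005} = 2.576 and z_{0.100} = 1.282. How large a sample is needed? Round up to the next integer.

n = (z_{α/2} + z_β)² · σ² / δ²
  = (2.576 + 1.282)² · 96² / 16²
  = 14.8842 · 9216 / 256
  = 535.83
Design effect: 2.1 × 535.83 = 1125.24.
Round up → n = 1126.

n = 1126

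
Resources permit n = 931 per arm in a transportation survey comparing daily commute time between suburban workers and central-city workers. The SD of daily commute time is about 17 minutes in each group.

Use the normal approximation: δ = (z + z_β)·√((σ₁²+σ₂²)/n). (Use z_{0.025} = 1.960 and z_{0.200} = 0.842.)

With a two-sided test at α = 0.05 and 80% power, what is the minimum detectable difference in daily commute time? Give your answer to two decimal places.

Minimum detectable difference ≈ 2.21 minutes

δ = (z_{α/2} + z_β) · √((σ₁²+σ₂²)/n)
  = (1.960 + 0.842) · √(578/931)
  = 2.802 · √0.62084
  = 2.802 · 0.7879
  = 2.2078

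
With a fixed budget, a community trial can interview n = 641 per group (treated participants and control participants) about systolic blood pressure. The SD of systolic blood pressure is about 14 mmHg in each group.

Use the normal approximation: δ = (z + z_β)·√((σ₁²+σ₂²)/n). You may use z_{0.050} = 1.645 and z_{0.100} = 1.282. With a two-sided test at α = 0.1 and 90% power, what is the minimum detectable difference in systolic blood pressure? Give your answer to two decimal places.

Minimum detectable difference ≈ 2.29 mmHg

δ = (z_{α/2} + z_β) · √((σ₁²+σ₂²)/n)
  = (1.645 + 1.282) · √(392/641)
  = 2.927 · √0.61154
  = 2.927 · 0.7820
  = 2.2890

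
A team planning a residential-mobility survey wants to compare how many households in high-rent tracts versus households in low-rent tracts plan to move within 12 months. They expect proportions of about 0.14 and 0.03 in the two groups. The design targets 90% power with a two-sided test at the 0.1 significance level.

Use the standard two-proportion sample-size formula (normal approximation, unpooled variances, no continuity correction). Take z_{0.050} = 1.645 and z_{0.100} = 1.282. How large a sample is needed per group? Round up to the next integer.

n = 106 per group

n = (z_{α/2} + z_β)² · [p₁(1−p₁) + p₂(1−p₂)] / (p₁ − p₂)²
  = (1.645 + 1.282)² · (0.14·0.86 + 0.03·0.97) / (0.11)²
  = (2.927)² · (0.1204 + 0.0291) / 0.0121
  = 8.5673 · 0.1495 / 0.0121
  = 105.85
Round up → n = 106 per group.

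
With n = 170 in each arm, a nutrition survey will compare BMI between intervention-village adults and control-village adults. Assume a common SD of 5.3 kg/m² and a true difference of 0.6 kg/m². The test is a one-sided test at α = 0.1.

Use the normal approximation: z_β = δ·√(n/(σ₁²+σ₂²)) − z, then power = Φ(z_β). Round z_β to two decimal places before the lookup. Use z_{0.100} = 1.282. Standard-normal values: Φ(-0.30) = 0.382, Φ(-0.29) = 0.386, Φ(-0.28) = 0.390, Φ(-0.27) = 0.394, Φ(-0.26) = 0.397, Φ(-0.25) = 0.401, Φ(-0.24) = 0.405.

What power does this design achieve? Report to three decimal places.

z_β = δ·√(n/(σ₁²+σ₂²)) − z_α
    = 0.6 · √(170/56.18) − 1.282
    = 0.6 · 1.73954 − 1.282
    = 1.0437 − 1.282 = -0.2383 → -0.24
Power = Φ(-0.24) = 0.405.

Power ≈ 0.405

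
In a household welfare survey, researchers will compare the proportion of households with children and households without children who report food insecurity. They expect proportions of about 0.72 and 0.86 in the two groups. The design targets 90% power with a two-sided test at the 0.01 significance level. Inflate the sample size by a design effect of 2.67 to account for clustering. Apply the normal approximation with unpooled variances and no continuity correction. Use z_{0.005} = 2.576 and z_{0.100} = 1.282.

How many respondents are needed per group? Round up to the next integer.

n = 653 per group

n = (z_{α/2} + z_β)² · [p₁(1−p₁) + p₂(1−p₂)] / (p₁ − p₂)²
  = (2.576 + 1.282)² · (0.72·0.28 + 0.86·0.14) / (-0.14)²
  = (3.858)² · (0.2016 + 0.1204) / 0.0196
  = 14.8842 · 0.3220 / 0.0196
  = 244.53
Design effect: 2.67 × 244.53 = 652.88.
Round up → n = 653 per group.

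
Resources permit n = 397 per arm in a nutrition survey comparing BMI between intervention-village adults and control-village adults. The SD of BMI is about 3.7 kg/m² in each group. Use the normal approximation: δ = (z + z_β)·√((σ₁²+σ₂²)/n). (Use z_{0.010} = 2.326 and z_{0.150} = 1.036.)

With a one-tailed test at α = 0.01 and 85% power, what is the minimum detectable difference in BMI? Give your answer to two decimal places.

δ = (z_α + z_β) · √((σ₁²+σ₂²)/n)
  = (2.326 + 1.036) · √(27.38/397)
  = 3.362 · √0.06897
  = 3.362 · 0.2626
  = 0.8829

Minimum detectable difference ≈ 0.88 kg/m²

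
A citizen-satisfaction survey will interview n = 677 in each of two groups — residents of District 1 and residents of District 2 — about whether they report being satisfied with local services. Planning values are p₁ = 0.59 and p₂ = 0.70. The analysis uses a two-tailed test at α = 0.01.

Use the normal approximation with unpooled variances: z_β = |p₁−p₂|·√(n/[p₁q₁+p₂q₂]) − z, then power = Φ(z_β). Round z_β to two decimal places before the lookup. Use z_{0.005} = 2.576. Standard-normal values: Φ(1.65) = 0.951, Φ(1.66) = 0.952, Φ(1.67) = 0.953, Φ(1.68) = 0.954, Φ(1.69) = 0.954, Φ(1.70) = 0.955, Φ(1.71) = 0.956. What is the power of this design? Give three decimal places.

Power ≈ 0.954

z_β = |p₁−p₂|·√(n/[p₁q₁+p₂q₂]) − z_{α/2}
    = 0.11 · √(677/0.4519) − 2.576
    = 0.11 · 38.7055 − 2.576
    = 4.2576 − 2.576 = 1.6816 → 1.68
Power = Φ(1.68) = 0.954.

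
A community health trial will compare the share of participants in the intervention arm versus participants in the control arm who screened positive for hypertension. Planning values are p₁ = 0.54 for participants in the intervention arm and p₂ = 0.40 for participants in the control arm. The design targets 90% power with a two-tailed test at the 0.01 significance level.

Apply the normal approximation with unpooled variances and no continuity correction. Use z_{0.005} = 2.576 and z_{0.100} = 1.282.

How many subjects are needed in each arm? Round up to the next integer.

n = (z_{α/2} + z_β)² · [p₁(1−p₁) + p₂(1−p₂)] / (p₁ − p₂)²
  = (2.576 + 1.282)² · (0.54·0.46 + 0.40·0.60) / (0.14)²
  = (3.858)² · (0.2484 + 0.2400) / 0.0196
  = 14.8842 · 0.4884 / 0.0196
  = 370.89
Round up → n = 371 per group.

n = 371 per group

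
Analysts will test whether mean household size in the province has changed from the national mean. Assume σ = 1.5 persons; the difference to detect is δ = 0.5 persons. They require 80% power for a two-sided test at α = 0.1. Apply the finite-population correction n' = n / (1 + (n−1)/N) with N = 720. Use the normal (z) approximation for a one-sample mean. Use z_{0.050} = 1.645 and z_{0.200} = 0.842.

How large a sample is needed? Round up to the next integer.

n = 52

n = (z_{α/2} + z_β)² · σ² / δ²
  = (1.645 + 0.842)² · 1.5² / 0.5²
  = 6.1852 · 2.25 / 0.25
  = 55.67
Finite-population correction (N = 720): 55.67 / (1 + (55.67 − 1)/720) = 51.74.
Round up → n = 52.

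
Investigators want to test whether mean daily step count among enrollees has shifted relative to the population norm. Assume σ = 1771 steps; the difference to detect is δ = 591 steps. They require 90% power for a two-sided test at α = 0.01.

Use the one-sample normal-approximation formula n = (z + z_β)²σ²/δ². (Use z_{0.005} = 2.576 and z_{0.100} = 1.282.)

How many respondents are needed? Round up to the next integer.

n = 134

n = (z_{α/2} + z_β)² · σ² / δ²
  = (2.576 + 1.282)² · 1771² / 591²
  = 14.8842 · 3136441 / 349281
  = 133.66
Round up → n = 134.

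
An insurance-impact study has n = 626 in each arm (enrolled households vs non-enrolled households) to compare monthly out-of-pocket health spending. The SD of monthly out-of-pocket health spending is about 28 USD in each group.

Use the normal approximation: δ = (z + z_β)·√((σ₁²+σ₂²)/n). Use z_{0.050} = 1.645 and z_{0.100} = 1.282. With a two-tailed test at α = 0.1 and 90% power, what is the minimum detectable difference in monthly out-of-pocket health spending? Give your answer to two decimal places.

Minimum detectable difference ≈ 4.63 USD

δ = (z_{α/2} + z_β) · √((σ₁²+σ₂²)/n)
  = (1.645 + 1.282) · √(1568/626)
  = 2.927 · √2.5048
  = 2.927 · 1.5827
  = 4.6324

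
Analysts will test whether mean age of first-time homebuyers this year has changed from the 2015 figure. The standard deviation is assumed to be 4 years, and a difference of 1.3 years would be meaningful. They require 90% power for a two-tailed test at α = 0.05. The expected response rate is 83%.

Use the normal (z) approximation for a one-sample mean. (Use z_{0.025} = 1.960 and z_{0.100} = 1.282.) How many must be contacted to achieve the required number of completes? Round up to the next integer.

n = 120

n = (z_{α/2} + z_β)² · σ² / δ²
  = (1.960 + 1.282)² · 4² / 1.3²
  = 10.5106 · 16 / 1.69
  = 99.51
Adjust for 83% response: 99.51 / 0.83 = 119.89.
Round up → n = 120.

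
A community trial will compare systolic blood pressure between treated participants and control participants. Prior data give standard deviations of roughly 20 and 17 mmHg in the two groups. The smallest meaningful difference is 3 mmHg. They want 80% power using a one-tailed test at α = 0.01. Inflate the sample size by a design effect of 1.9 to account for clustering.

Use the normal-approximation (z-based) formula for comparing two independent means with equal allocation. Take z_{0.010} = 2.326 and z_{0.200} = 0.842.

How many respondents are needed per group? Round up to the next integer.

n = (z_α + z_β)² · (σ₁² + σ₂²) / δ²
  = (2.326 + 0.842)² · (20² + 17² = 689) / 3²
  = 10.0362 · 689 / 9
  = 768.33
Design effect: 1.9 × 768.33 = 1459.82.
Round up → n = 1460 per group.

n = 1460 per group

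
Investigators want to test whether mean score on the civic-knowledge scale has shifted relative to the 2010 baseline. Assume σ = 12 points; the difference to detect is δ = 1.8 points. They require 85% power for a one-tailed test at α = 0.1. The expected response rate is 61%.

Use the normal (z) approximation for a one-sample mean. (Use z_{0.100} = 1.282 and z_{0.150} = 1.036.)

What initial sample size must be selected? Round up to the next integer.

n = (z_α + z_β)² · σ² / δ²
  = (1.282 + 1.036)² · 12² / 1.8²
  = 5.3731 · 144 / 3.24
  = 238.81
Adjust for 61% response: 238.81 / 0.61 = 391.48.
Round up → n = 392.

n = 392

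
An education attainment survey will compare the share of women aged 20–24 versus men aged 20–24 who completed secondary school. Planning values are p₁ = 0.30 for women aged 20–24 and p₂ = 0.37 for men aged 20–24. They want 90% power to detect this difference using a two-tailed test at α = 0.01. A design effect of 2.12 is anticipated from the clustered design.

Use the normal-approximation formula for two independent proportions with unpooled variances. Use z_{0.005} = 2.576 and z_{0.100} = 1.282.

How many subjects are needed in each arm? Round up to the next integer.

n = 2854 per group

n = (z_{α/2} + z_β)² · [p₁(1−p₁) + p₂(1−p₂)] / (p₁ − p₂)²
  = (2.576 + 1.282)² · (0.30·0.70 + 0.37·0.63) / (-0.07)²
  = (3.858)² · (0.2100 + 0.2331) / 0.0049
  = 14.8842 · 0.4431 / 0.0049
  = 1345.95
Design effect: 2.12 × 1345.95 = 2853.42.
Round up → n = 2854 per group.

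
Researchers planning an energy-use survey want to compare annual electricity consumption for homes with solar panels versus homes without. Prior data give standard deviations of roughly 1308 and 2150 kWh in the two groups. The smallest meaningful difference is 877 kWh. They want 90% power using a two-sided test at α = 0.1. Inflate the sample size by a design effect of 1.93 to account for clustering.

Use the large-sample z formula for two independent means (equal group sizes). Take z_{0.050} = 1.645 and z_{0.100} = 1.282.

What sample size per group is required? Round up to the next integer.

n = (z_{α/2} + z_β)² · (σ₁² + σ₂²) / δ²
  = (1.645 + 1.282)² · (1308² + 2150² = 6333364) / 877²
  = 8.5673 · 6333364 / 769129
  = 70.55
Design effect: 1.93 × 70.55 = 136.16.
Round up → n = 137 per group.

n = 137 per group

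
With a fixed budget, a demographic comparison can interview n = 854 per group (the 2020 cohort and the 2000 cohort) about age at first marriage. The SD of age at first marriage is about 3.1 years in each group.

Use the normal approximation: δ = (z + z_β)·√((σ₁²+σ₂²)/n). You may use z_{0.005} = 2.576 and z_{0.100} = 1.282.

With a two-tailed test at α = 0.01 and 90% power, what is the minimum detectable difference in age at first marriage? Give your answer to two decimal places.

Minimum detectable difference ≈ 0.58 years

δ = (z_{α/2} + z_β) · √((σ₁²+σ₂²)/n)
  = (2.576 + 1.282) · √(19.22/854)
  = 3.858 · √0.02251
  = 3.858 · 0.1500
  = 0.5788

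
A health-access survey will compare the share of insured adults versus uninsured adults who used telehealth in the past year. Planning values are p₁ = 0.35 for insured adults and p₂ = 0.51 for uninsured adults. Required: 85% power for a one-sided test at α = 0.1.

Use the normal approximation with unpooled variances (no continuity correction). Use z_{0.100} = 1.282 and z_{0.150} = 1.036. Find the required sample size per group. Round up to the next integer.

n = (z_α + z_β)² · [p₁(1−p₁) + p₂(1−p₂)] / (p₁ − p₂)²
  = (1.282 + 1.036)² · (0.35·0.65 + 0.51·0.49) / (-0.16)²
  = (2.318)² · (0.2275 + 0.2499) / 0.0256
  = 5.3731 · 0.4774 / 0.0256
  = 100.20
Round up → n = 101 per group.

n = 101 per group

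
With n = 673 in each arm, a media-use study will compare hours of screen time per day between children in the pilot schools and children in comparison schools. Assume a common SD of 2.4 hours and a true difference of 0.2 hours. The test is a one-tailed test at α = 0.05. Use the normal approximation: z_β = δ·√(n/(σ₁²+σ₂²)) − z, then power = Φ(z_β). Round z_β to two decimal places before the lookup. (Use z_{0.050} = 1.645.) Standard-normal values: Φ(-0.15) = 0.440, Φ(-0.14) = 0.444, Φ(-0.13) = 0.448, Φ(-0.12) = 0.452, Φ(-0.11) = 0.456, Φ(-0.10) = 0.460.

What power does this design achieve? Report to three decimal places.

Power ≈ 0.452

z_β = δ·√(n/(σ₁²+σ₂²)) − z_α
    = 0.2 · √(673/11.52) − 1.645
    = 0.2 · 7.64331 − 1.645
    = 1.5287 − 1.645 = -0.1163 → -0.12
Power = Φ(-0.12) = 0.452.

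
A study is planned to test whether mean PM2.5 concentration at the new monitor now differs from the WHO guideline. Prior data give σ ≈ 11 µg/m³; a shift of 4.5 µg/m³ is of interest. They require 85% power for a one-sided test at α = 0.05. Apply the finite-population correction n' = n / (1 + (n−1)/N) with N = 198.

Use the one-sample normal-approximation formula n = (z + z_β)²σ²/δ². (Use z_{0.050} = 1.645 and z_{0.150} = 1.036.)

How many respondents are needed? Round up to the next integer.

n = 36

n = (z_α + z_β)² · σ² / δ²
  = (1.645 + 1.036)² · 11² / 4.5²
  = 7.1878 · 121 / 20.25
  = 42.95
Finite-population correction (N = 198): 42.95 / (1 + (42.95 − 1)/198) = 35.44.
Round up → n = 36.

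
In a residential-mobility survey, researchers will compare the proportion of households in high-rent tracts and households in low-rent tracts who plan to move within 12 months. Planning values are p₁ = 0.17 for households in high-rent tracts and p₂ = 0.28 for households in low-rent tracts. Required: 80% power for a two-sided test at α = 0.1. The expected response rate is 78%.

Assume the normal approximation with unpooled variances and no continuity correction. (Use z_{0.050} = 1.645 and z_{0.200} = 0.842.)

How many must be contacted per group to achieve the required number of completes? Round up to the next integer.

n = (z_{α/2} + z_β)² · [p₁(1−p₁) + p₂(1−p₂)] / (p₁ − p₂)²
  = (1.645 + 0.842)² · (0.17·0.83 + 0.28·0.72) / (-0.11)²
  = (2.487)² · (0.1411 + 0.2016) / 0.0121
  = 6.1852 · 0.3427 / 0.0121
  = 175.18
Adjust for 78% response: 175.18 / 0.78 = 224.59.
Round up → n = 225 per group.

n = 225 per group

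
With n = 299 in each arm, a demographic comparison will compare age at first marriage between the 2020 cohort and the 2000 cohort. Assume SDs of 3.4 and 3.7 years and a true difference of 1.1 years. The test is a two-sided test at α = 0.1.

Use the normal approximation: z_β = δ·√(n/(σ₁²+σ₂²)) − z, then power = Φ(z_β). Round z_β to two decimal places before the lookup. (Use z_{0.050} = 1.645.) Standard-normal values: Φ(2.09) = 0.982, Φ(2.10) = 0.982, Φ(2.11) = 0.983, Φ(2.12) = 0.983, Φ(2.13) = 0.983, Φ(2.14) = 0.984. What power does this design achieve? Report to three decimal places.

Power ≈ 0.984

z_β = δ·√(n/(σ₁²+σ₂²)) − z_{α/2}
    = 1.1 · √(299/25.25) − 1.645
    = 1.1 · 3.44116 − 1.645
    = 3.7853 − 1.645 = 2.1403 → 2.14
Power = Φ(2.14) = 0.984.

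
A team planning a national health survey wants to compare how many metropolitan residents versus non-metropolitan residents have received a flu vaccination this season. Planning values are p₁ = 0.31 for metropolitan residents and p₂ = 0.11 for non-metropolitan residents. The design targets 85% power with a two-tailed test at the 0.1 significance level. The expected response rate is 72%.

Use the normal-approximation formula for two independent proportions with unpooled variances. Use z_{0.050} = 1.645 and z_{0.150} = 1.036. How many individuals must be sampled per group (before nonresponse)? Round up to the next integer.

n = 78 per group

n = (z_{α/2} + z_β)² · [p₁(1−p₁) + p₂(1−p₂)] / (p₁ − p₂)²
  = (1.645 + 1.036)² · (0.31·0.69 + 0.11·0.89) / (0.20)²
  = (2.681)² · (0.2139 + 0.0979) / 0.0400
  = 7.1878 · 0.3118 / 0.0400
  = 56.03
Adjust for 72% response: 56.03 / 0.72 = 77.82.
Round up → n = 78 per group.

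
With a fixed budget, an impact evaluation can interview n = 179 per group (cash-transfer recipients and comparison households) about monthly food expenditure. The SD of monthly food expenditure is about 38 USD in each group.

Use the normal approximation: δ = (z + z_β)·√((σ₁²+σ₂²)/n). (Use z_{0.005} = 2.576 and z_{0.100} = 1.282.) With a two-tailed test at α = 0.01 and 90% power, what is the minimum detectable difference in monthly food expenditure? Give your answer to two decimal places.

δ = (z_{α/2} + z_β) · √((σ₁²+σ₂²)/n)
  = (2.576 + 1.282) · √(2888/179)
  = 3.858 · √16.1341
  = 3.858 · 4.0167
  = 15.4965

Minimum detectable difference ≈ 15.50 USD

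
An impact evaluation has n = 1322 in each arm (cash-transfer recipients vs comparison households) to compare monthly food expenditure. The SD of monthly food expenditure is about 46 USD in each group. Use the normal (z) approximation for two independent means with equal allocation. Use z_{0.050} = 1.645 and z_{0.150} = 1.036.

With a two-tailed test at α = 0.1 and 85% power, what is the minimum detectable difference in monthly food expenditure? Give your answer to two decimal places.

Minimum detectable difference ≈ 4.80 USD

δ = (z_{α/2} + z_β) · √((σ₁²+σ₂²)/n)
  = (1.645 + 1.036) · √(4232/1322)
  = 2.681 · √3.2012
  = 2.681 · 1.7892
  = 4.7968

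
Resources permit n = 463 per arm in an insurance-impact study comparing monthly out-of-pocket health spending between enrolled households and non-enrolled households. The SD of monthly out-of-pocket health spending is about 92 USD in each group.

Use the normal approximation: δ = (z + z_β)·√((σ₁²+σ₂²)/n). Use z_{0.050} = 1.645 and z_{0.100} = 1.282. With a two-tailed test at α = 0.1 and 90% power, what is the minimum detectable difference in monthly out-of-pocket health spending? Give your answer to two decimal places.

δ = (z_{α/2} + z_β) · √((σ₁²+σ₂²)/n)
  = (1.645 + 1.282) · √(16928/463)
  = 2.927 · √36.5616
  = 2.927 · 6.0466
  = 17.6984

Minimum detectable difference ≈ 17.70 USD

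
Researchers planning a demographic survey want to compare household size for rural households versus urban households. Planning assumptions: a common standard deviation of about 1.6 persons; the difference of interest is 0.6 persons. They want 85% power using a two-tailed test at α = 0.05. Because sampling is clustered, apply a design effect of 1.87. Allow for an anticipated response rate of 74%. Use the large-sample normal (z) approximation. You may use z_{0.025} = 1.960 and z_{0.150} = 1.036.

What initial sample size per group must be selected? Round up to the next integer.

n = (z_{α/2} + z_β)² · (σ₁² + σ₂²) / δ²
  = (1.960 + 1.036)² · (2·1.6² = 5.12) / 0.6²
  = 8.9760 · 5.12 / 0.36
  = 127.66
Design effect: 1.87 × 127.66 = 238.72.
Adjust for 74% response: 238.72 / 0.74 = 322.60.
Round up → n = 323 per group.

n = 323 per group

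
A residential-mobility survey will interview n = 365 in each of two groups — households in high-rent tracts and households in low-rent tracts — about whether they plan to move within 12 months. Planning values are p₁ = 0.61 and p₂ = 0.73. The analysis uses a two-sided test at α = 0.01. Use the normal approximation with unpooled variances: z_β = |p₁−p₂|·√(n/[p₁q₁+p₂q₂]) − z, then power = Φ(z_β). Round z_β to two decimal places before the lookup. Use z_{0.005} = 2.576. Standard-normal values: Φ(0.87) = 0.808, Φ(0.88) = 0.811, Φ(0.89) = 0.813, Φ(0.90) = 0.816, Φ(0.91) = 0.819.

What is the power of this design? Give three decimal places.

Power ≈ 0.816

z_β = |p₁−p₂|·√(n/[p₁q₁+p₂q₂]) − z_{α/2}
    = 0.12 · √(365/0.4350) − 2.576
    = 0.12 · 28.9669 − 2.576
    = 3.4760 − 2.576 = 0.9000 → 0.90
Power = Φ(0.90) = 0.816.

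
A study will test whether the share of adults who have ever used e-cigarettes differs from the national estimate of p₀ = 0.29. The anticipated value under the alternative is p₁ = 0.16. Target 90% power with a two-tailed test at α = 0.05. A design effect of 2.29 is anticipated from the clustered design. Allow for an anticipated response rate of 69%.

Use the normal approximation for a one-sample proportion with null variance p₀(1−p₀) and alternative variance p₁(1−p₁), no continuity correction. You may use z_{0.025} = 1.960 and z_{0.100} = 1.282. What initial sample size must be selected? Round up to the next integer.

n = 363

n = [z_{α/2}·√(p₀q₀) + z_β·√(p₁q₁)]² / (p₁ − p₀)²
  = [1.960·√(0.29·0.71) + 1.282·√(0.16·0.84)]² / (-0.13)²
  = [1.960·0.4538 + 1.282·0.3666]² / 0.0169
  = [1.3594]² / 0.0169
  = 109.34
Design effect: 2.29 × 109.34 = 250.39.
Adjust for 69% response: 250.39 / 0.69 = 362.89.
Round up → n = 363.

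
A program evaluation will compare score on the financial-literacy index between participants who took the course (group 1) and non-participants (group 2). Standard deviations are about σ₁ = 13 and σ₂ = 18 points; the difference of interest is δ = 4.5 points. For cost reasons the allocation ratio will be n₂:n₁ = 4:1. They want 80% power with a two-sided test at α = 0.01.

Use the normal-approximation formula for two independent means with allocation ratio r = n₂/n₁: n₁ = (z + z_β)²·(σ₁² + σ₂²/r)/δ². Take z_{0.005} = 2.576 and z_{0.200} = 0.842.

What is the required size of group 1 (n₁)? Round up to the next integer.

n₁ = 145

n₁ = (z_{α/2} + z_β)² · (σ₁² + σ₂²/r) / δ²
   = (2.576 + 0.842)² · (13² + 18²/4) / 4.5²
   = 11.6827 · (169 + 81) / 20.25
   = 11.6827 · 250 / 20.25
   = 144.23
Round up → n₁ = 145; n₂ = r·n₁ = 4 × 145 = 580.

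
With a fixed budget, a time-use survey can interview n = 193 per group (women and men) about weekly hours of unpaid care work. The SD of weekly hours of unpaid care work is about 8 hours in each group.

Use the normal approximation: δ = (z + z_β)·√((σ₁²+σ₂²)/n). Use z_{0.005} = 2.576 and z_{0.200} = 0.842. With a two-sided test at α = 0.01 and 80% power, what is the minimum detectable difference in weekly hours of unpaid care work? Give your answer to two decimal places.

Minimum detectable difference ≈ 2.78 hours

δ = (z_{α/2} + z_β) · √((σ₁²+σ₂²)/n)
  = (2.576 + 0.842) · √(128/193)
  = 3.418 · √0.66321
  = 3.418 · 0.8144
  = 2.7835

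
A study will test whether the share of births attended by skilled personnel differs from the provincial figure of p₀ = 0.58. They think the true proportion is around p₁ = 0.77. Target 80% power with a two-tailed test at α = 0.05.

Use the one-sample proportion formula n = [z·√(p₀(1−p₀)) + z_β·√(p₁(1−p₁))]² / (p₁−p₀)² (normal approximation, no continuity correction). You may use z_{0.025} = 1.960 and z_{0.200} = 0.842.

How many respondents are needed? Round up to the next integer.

n = [z_{α/2}·√(p₀q₀) + z_β·√(p₁q₁)]² / (p₁ − p₀)²
  = [1.960·√(0.58·0.42) + 0.842·√(0.77·0.23)]² / (0.19)²
  = [1.960·0.4936 + 0.842·0.4208]² / 0.0361
  = [1.3217]² / 0.0361
  = 48.39
Round up → n = 49.

n = 49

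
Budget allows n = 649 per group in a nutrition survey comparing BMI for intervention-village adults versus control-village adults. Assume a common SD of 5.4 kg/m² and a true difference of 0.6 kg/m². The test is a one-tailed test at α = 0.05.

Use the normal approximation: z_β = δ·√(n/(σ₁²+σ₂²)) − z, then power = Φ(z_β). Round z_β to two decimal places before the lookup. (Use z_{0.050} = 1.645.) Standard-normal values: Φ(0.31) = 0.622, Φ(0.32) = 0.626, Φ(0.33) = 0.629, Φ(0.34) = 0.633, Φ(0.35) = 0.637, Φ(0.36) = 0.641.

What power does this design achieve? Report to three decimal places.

Power ≈ 0.641

z_β = δ·√(n/(σ₁²+σ₂²)) − z_α
    = 0.6 · √(649/58.32) − 1.645
    = 0.6 · 3.33590 − 1.645
    = 2.0015 − 1.645 = 0.3565 → 0.36
Power = Φ(0.36) = 0.641.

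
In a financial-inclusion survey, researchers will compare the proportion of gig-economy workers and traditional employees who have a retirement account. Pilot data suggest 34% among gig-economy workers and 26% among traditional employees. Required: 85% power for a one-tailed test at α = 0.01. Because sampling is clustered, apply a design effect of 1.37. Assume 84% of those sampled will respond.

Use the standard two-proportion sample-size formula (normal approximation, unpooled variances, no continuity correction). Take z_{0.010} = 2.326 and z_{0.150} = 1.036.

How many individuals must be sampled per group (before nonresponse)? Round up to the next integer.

n = (z_α + z_β)² · [p₁(1−p₁) + p₂(1−p₂)] / (p₁ − p₂)²
  = (2.326 + 1.036)² · (0.34·0.66 + 0.26·0.74) / (0.08)²
  = (3.362)² · (0.2244 + 0.1924) / 0.0064
  = 11.3030 · 0.4168 / 0.0064
  = 736.11
Design effect: 1.37 × 736.11 = 1008.47.
Adjust for 84% response: 1008.47 / 0.84 = 1200.56.
Round up → n = 1201 per group.

n = 1201 per group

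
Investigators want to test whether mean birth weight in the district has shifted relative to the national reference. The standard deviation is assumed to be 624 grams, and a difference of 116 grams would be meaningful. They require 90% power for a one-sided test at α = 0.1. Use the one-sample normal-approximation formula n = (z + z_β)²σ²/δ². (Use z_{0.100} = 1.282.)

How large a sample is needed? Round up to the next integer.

n = (z_α + z_β)² · σ² / δ²
  = (1.282 + 1.282)² · 624² / 116²
  = 6.5741 · 389376 / 13456
  = 190.23
Round up → n = 191.

n = 191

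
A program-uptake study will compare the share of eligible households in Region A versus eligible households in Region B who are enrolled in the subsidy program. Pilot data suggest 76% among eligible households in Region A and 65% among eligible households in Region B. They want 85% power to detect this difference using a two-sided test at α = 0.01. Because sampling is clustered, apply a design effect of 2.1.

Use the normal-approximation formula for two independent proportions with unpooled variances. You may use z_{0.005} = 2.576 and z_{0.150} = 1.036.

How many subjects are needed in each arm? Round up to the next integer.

n = (z_{α/2} + z_β)² · [p₁(1−p₁) + p₂(1−p₂)] / (p₁ − p₂)²
  = (2.576 + 1.036)² · (0.76·0.24 + 0.65·0.35) / (0.11)²
  = (3.612)² · (0.1824 + 0.2275) / 0.0121
  = 13.0465 · 0.4099 / 0.0121
  = 441.97
Design effect: 2.1 × 441.97 = 928.13.
Round up → n = 929 per group.

n = 929 per group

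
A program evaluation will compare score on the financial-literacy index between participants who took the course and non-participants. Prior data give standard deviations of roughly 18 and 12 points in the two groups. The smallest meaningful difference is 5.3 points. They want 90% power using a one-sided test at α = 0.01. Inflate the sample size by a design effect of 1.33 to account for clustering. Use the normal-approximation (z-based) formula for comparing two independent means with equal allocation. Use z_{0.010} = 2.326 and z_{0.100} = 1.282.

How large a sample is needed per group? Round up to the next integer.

n = (z_α + z_β)² · (σ₁² + σ₂²) / δ²
  = (2.326 + 1.282)² · (18² + 12² = 468) / 5.3²
  = 13.0177 · 468 / 28.09
  = 216.88
Design effect: 1.33 × 216.88 = 288.46.
Round up → n = 289 per group.

n = 289 per group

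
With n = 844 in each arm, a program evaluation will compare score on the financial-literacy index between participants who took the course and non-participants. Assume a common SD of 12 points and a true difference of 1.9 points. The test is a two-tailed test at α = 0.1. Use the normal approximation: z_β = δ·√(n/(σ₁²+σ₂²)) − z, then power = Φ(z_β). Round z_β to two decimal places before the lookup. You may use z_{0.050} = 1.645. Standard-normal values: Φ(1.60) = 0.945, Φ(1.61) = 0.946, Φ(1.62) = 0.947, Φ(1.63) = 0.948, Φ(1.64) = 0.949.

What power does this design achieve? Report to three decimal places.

Power ≈ 0.946

z_β = δ·√(n/(σ₁²+σ₂²)) − z_{α/2}
    = 1.9 · √(844/288) − 1.645
    = 1.9 · 1.71189 − 1.645
    = 3.2526 − 1.645 = 1.6076 → 1.61
Power = Φ(1.61) = 0.946.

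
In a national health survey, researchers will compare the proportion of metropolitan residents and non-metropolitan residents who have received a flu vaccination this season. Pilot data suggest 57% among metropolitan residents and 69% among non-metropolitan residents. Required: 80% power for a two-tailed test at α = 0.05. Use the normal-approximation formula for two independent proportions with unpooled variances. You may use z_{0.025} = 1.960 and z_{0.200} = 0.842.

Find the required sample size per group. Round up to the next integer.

n = 251 per group

n = (z_{α/2} + z_β)² · [p₁(1−p₁) + p₂(1−p₂)] / (p₁ − p₂)²
  = (1.960 + 0.842)² · (0.57·0.43 + 0.69·0.31) / (-0.12)²
  = (2.802)² · (0.2451 + 0.2139) / 0.0144
  = 7.8512 · 0.4590 / 0.0144
  = 250.26
Round up → n = 251 per group.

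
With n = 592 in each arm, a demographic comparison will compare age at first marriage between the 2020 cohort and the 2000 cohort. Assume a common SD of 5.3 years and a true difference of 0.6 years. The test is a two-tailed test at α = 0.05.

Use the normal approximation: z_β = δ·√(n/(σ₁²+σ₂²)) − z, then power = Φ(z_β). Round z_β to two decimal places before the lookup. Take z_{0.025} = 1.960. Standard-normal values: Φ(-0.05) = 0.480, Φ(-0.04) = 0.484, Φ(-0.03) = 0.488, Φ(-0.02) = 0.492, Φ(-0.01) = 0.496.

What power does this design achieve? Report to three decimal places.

Power ≈ 0.496

z_β = δ·√(n/(σ₁²+σ₂²)) − z_{α/2}
    = 0.6 · √(592/56.18) − 1.960
    = 0.6 · 3.24616 − 1.960
    = 1.9477 − 1.960 = -0.0123 → -0.01
Power = Φ(-0.01) = 0.496.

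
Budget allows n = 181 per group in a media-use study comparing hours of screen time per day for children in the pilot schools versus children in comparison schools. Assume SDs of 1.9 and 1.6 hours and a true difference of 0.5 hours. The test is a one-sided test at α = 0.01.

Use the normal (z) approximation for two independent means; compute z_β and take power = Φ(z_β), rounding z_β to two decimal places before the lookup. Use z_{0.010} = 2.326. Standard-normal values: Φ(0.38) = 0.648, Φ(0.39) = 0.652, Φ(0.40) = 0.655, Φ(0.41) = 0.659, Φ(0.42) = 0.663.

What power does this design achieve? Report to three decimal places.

z_β = δ·√(n/(σ₁²+σ₂²)) − z_α
    = 0.5 · √(181/6.17) − 2.326
    = 0.5 · 5.41623 − 2.326
    = 2.7081 − 2.326 = 0.3821 → 0.38
Power = Φ(0.38) = 0.648.

Power ≈ 0.648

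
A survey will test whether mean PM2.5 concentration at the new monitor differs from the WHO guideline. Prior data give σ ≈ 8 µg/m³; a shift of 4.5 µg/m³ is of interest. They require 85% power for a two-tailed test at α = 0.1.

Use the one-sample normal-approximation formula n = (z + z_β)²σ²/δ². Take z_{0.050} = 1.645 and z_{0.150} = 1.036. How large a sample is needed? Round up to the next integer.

n = 23

n = (z_{α/2} + z_β)² · σ² / δ²
  = (1.645 + 1.036)² · 8² / 4.5²
  = 7.1878 · 64 / 20.25
  = 22.72
Round up → n = 23.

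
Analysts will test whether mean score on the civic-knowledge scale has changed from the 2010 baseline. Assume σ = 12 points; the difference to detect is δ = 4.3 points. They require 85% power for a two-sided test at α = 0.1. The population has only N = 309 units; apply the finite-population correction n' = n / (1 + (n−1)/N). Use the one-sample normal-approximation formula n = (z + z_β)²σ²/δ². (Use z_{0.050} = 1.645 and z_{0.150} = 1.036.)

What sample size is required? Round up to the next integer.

n = 48

n = (z_{α/2} + z_β)² · σ² / δ²
  = (1.645 + 1.036)² · 12² / 4.3²
  = 7.1878 · 144 / 18.49
  = 55.98
Finite-population correction (N = 309): 55.98 / (1 + (55.98 − 1)/309) = 47.52.
Round up → n = 48.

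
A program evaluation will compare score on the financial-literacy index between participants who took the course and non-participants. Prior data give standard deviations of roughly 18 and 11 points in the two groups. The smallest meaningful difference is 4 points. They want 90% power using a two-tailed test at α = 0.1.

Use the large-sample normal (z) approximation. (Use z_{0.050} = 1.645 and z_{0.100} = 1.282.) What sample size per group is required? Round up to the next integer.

n = 239 per group

n = (z_{α/2} + z_β)² · (σ₁² + σ₂²) / δ²
  = (1.645 + 1.282)² · (18² + 11² = 445) / 4²
  = 8.5673 · 445 / 16
  = 238.28
Round up → n = 239 per group.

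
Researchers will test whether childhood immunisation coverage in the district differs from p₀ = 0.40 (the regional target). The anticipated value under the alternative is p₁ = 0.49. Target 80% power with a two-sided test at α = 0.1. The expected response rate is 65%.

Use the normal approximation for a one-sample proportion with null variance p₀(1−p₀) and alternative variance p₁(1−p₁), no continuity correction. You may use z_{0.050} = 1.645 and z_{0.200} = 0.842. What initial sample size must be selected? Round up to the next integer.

n = [z_{α/2}·√(p₀q₀) + z_β·√(p₁q₁)]² / (p₁ − p₀)²
  = [1.645·√(0.40·0.60) + 0.842·√(0.49·0.51)]² / (0.09)²
  = [1.645·0.4899 + 0.842·0.4999]² / 0.0081
  = [1.2268]² / 0.0081
  = 185.81
Adjust for 65% response: 185.81 / 0.65 = 285.86.
Round up → n = 286.

n = 286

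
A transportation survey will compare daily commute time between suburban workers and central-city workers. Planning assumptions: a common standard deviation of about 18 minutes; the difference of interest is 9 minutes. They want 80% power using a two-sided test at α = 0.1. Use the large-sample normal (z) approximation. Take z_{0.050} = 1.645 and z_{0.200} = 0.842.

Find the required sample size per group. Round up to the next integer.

n = 50 per group

n = (z_{α/2} + z_β)² · (σ₁² + σ₂²) / δ²
  = (1.645 + 0.842)² · (2·18² = 648) / 9²
  = 6.1852 · 648 / 81
  = 49.48
Round up → n = 50 per group.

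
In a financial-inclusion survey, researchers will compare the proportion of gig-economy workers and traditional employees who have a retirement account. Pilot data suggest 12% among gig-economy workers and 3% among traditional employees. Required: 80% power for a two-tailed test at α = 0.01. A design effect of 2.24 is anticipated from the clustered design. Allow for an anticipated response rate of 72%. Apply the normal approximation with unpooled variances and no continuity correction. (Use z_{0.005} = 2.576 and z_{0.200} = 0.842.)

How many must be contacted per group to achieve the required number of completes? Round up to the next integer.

n = 605 per group

n = (z_{α/2} + z_β)² · [p₁(1−p₁) + p₂(1−p₂)] / (p₁ − p₂)²
  = (2.576 + 0.842)² · (0.12·0.88 + 0.03·0.97) / (0.09)²
  = (3.418)² · (0.1056 + 0.0291) / 0.0081
  = 11.6827 · 0.1347 / 0.0081
  = 194.28
Design effect: 2.24 × 194.28 = 435.19.
Adjust for 72% response: 435.19 / 0.72 = 604.42.
Round up → n = 605 per group.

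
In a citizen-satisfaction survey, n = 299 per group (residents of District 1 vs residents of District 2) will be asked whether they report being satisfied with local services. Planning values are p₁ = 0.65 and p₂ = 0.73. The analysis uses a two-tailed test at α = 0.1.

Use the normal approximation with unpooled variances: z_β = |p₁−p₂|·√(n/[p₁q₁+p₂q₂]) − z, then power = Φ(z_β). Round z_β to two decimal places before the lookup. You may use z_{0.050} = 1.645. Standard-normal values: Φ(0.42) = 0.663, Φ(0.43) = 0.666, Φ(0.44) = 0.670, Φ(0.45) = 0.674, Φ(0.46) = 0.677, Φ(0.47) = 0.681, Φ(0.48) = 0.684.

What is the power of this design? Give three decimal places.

Power ≈ 0.684

z_β = |p₁−p₂|·√(n/[p₁q₁+p₂q₂]) − z_{α/2}
    = 0.08 · √(299/0.4246) − 1.645
    = 0.08 · 26.5366 − 1.645
    = 2.1229 − 1.645 = 0.4779 → 0.48
Power = Φ(0.48) = 0.684.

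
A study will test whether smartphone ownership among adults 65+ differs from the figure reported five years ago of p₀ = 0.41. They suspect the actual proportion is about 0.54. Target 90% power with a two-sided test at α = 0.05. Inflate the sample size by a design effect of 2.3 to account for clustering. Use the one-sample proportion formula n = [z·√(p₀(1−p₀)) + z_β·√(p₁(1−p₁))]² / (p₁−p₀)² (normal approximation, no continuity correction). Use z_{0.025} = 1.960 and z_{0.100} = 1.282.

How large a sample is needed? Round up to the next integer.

n = 350

n = [z_{α/2}·√(p₀q₀) + z_β·√(p₁q₁)]² / (p₁ − p₀)²
  = [1.960·√(0.41·0.59) + 1.282·√(0.54·0.46)]² / (0.13)²
  = [1.960·0.4918 + 1.282·0.4984]² / 0.0169
  = [1.6029]² / 0.0169
  = 152.04
Design effect: 2.3 × 152.04 = 349.68.
Round up → n = 350.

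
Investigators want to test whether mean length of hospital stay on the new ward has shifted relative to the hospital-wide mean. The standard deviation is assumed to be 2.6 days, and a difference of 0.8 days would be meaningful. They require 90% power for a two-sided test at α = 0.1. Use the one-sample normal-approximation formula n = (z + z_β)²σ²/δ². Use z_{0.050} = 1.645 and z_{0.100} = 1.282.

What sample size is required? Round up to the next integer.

n = 91

n = (z_{α/2} + z_β)² · σ² / δ²
  = (1.645 + 1.282)² · 2.6² / 0.8²
  = 8.5673 · 6.76 / 0.64
  = 90.49
Round up → n = 91.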